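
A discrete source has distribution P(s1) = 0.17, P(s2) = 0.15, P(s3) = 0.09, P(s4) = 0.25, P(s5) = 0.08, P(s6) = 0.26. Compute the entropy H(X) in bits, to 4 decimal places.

H = −Σ pᵢ log₂ pᵢ.
−0.17·log₂(0.17) = 0.4346
−0.15·log₂(0.15) = 0.4105
−0.09·log₂(0.09) = 0.3127
−0.25·log₂(0.25) = 0.5000
−0.08·log₂(0.08) = 0.2915
−0.26·log₂(0.26) = 0.5053
Sum ≈ 2.4546 → 2.4546 bits.

2.4546 bits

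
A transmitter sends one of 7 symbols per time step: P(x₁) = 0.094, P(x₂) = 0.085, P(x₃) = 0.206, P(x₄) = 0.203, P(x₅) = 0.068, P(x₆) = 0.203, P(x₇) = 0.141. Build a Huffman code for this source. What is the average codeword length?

Repeatedly combine the two least-probable nodes; the expected code length is the sum of the merged weights.
merge 17/250 + 17/200 → 153/1000
merge 47/500 + 141/1000 → 47/200
merge 153/1000 + 203/1000 → 89/250
merge 203/1000 + 103/500 → 409/1000
merge 47/200 + 89/250 → 591/1000
merge 409/1000 + 591/1000 → 1
L = 153/1000 + 47/200 + 89/250 + 409/1000 + 591/1000 + 1 = 343/125 = 2.744 bits/symbol.

2.744 bits/symbol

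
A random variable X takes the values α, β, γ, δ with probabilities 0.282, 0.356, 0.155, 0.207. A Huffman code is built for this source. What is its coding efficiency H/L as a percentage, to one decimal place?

Entropy H = −Σ p log₂ p ≈ 1.9327 bits.
Huffman merges: 31/200+207/1000→181/500; 141/500+89/250→319/500; 181/500+319/500→1. L = 2 ≈ 2.0000.
Efficiency = H/L = 1.9327/2.0000 = 96.6%.

96.6%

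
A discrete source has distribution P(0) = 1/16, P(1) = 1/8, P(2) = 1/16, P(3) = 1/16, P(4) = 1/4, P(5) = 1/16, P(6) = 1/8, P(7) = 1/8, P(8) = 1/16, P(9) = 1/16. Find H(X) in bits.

Each probability is a power of 1/2, so log₂(1/p) is an integer.
H = Σ p·log₂(1/p) = 1/16·4 + 1/8·3 + 1/16·4 + 1/16·4 + 1/4·2 + 1/16·4 + 1/8·3 + 1/8·3 + 1/16·4 + 1/16·4 = 3.125 bits.

3.125 bits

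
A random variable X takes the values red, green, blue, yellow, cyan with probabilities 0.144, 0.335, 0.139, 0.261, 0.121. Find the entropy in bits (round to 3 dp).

H = −Σ pᵢ log₂ pᵢ.
−0.144·log₂(0.144) = 0.4026
−0.335·log₂(0.335) = 0.5286
−0.139·log₂(0.139) = 0.3957
−0.261·log₂(0.261) = 0.5058
−0.121·log₂(0.121) = 0.3687
Sum ≈ 2.2013 → 2.201 bits.

2.201 bits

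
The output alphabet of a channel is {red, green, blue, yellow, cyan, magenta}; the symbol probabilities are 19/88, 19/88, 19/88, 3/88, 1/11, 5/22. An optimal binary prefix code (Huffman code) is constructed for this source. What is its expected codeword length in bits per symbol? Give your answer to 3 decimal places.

2.466 bits/symbol

Repeatedly combine the two least-probable nodes; the expected code length is the sum of the merged weights.
merge 3/88 + 1/11 → 1/8
merge 1/8 + 19/88 → 15/44
merge 19/88 + 19/88 → 19/44
merge 5/22 + 15/44 → 25/44
merge 19/44 + 25/44 → 1
L = 1/8 + 15/44 + 19/44 + 25/44 + 1 = 217/88 ≈ 2.466 bits/symbol.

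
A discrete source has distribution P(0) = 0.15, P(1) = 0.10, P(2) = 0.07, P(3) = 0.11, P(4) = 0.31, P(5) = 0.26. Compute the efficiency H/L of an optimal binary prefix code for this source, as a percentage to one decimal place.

98.4%

Entropy H = −Σ p log₂ p ≈ 2.3907 bits.
Huffman merges: 7/100+1/10→17/100; 11/100+3/20→13/50; 17/100+13/50→43/100; 13/50+31/100→57/100; 43/100+57/100→1. L = 243/100 ≈ 2.4300.
Efficiency = H/L = 2.3907/2.4300 = 98.4%.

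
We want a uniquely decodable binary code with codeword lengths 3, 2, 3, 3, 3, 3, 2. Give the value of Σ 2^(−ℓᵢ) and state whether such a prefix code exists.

1.125; no

With common denominator 2^3 = 8: Σ 2^(−ℓᵢ) = 1/8 + 2/8 + 1/8 + 1/8 + 1/8 + 1/8 + 2/8 = 9/8 = 1.125.
Kraft's inequality requires Σ ≤ 1; here Σ = 1.125 > 1, so no such prefix code exists.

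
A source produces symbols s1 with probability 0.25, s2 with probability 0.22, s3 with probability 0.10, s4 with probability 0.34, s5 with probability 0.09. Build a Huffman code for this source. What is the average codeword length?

Repeatedly combine the two least-probable nodes; the expected code length is the sum of the merged weights.
merge 9/100 + 1/10 → 19/100
merge 19/100 + 11/50 → 41/100
merge 1/4 + 17/50 → 59/100
merge 41/100 + 59/100 → 1
L = 19/100 + 41/100 + 59/100 + 1 = 219/100 = 2.19 bits/symbol.

2.19 bits/symbol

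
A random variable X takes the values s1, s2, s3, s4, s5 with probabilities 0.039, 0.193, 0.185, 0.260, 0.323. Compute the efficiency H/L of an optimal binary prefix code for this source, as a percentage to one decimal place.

Entropy H = −Σ p log₂ p ≈ 2.1229 bits.
Huffman merges: 39/1000+37/200→28/125; 193/1000+28/125→417/1000; 13/50+323/1000→583/1000; 417/1000+583/1000→1. L = 278/125 ≈ 2.2240.
Efficiency = H/L = 2.1229/2.2240 = 95.5%.

95.5%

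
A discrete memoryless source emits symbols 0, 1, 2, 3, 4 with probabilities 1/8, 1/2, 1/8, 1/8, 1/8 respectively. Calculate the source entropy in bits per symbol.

Each probability is a power of 1/2, so log₂(1/p) is an integer.
H = Σ p·log₂(1/p) = 1/8·3 + 1/2·1 + 1/8·3 + 1/8·3 + 1/8·3 = 2 bits.

2 bits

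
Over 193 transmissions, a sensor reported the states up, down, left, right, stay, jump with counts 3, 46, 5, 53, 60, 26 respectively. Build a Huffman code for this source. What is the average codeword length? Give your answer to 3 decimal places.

2.218 bits/symbol

Probabilities are the counts divided by 193.
Repeatedly combine the two least-probable nodes; the expected code length is the sum of the merged weights.
merge 3/193 + 5/193 → 8/193
merge 8/193 + 26/193 → 34/193
merge 34/193 + 46/193 → 80/193
merge 53/193 + 60/193 → 113/193
merge 80/193 + 113/193 → 1
L = 8/193 + 34/193 + 80/193 + 113/193 + 1 = 428/193 ≈ 2.218 bits/symbol.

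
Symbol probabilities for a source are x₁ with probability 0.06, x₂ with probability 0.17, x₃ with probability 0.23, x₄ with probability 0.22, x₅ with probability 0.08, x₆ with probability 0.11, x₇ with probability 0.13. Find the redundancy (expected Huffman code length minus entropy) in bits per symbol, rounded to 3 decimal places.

0.019 bits

Entropy H = −Σ p log₂ p ≈ 2.6708 bits.
Huffman merges: 3/50+2/25→7/50; 11/100+13/100→6/25; 7/50+17/100→31/100; 11/50+23/100→9/20; 6/25+31/100→11/20; 9/20+11/20→1. L = 269/100 ≈ 2.6900.
L − H = 2.6900 − 2.6708 = 0.019 bits.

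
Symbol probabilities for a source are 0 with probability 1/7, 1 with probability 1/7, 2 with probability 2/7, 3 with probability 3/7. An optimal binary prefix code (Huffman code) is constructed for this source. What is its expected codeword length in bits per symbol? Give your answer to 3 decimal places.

Repeatedly combine the two least-probable nodes; the expected code length is the sum of the merged weights.
merge 1/7 + 1/7 → 2/7
merge 2/7 + 2/7 → 4/7
merge 3/7 + 4/7 → 1
L = 2/7 + 4/7 + 1 = 13/7 ≈ 1.857 bits/symbol.

1.857 bits/symbol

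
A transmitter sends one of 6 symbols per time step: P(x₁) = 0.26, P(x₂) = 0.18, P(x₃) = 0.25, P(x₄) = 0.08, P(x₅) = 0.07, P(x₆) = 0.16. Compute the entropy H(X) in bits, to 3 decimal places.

2.434 bits

H = −Σ pᵢ log₂ pᵢ.
−0.26·log₂(0.26) = 0.5053
−0.18·log₂(0.18) = 0.4453
−0.25·log₂(0.25) = 0.5000
−0.08·log₂(0.08) = 0.2915
−0.07·log₂(0.07) = 0.2686
−0.16·log₂(0.16) = 0.4230
Sum ≈ 2.4337 → 2.434 bits.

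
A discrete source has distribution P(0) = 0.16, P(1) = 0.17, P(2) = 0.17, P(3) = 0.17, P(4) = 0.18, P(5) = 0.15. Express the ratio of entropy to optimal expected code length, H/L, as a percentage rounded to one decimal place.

Entropy H = −Σ p log₂ p ≈ 2.5826 bits.
Huffman merges: 3/20+4/25→31/100; 17/100+17/100→17/50; 17/100+9/50→7/20; 31/100+17/50→13/20; 7/20+13/20→1. L = 53/20 ≈ 2.6500.
Efficiency = H/L = 2.5826/2.6500 = 97.5%.

97.5%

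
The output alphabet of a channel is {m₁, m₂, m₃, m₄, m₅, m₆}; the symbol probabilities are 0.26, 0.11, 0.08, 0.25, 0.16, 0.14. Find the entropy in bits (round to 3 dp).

H = −Σ pᵢ log₂ pᵢ.
−0.26·log₂(0.26) = 0.5053
−0.11·log₂(0.11) = 0.3503
−0.08·log₂(0.08) = 0.2915
−0.25·log₂(0.25) = 0.5000
−0.16·log₂(0.16) = 0.4230
−0.14·log₂(0.14) = 0.3971
Sum ≈ 2.4672 → 2.467 bits.

2.467 bits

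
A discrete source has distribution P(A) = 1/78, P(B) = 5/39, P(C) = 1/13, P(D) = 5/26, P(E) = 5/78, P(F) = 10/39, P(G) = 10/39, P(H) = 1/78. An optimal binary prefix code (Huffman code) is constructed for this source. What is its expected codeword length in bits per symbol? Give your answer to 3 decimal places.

Repeatedly combine the two least-probable nodes; the expected code length is the sum of the merged weights.
merge 1/78 + 1/78 → 1/39
merge 1/39 + 5/78 → 7/78
merge 1/13 + 7/78 → 1/6
merge 5/39 + 1/6 → 23/78
merge 5/26 + 10/39 → 35/78
merge 10/39 + 23/78 → 43/78
merge 35/78 + 43/78 → 1
L = 1/39 + 7/78 + 1/6 + 23/78 + 35/78 + 43/78 + 1 = 67/26 ≈ 2.577 bits/symbol.

2.577 bits/symbol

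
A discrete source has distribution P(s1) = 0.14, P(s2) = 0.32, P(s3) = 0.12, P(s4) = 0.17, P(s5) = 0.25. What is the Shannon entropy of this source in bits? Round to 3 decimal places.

H = −Σ pᵢ log₂ pᵢ.
−0.14·log₂(0.14) = 0.3971
−0.32·log₂(0.32) = 0.5260
−0.12·log₂(0.12) = 0.3671
−0.17·log₂(0.17) = 0.4346
−0.25·log₂(0.25) = 0.5000
Sum ≈ 2.2248 → 2.225 bits.

2.225 bits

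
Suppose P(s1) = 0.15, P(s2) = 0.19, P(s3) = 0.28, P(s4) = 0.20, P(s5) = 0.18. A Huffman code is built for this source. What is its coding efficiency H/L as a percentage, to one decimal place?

Entropy H = −Σ p log₂ p ≈ 2.2897 bits.
Huffman merges: 3/20+9/50→33/100; 19/100+1/5→39/100; 7/25+33/100→61/100; 39/100+61/100→1. L = 233/100 ≈ 2.3300.
Efficiency = H/L = 2.2897/2.3300 = 98.3%.

98.3%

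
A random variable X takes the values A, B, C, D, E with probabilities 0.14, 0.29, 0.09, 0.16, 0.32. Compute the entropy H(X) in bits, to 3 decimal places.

H = −Σ pᵢ log₂ pᵢ.
−0.14·log₂(0.14) = 0.3971
−0.29·log₂(0.29) = 0.5179
−0.09·log₂(0.09) = 0.3127
−0.16·log₂(0.16) = 0.4230
−0.32·log₂(0.32) = 0.5260
Sum ≈ 2.1767 → 2.177 bits.

2.177 bits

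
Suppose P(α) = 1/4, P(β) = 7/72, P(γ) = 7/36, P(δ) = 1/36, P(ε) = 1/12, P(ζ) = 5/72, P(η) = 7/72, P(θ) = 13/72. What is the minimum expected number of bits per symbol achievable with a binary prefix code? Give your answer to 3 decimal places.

Repeatedly combine the two least-probable nodes; the expected code length is the sum of the merged weights.
merge 1/36 + 5/72 → 7/72
merge 1/12 + 7/72 → 13/72
merge 7/72 + 7/72 → 7/36
merge 13/72 + 13/72 → 13/36
merge 7/36 + 7/36 → 7/18
merge 1/4 + 13/36 → 11/18
merge 7/18 + 11/18 → 1
L = 7/72 + 13/72 + 7/36 + 13/36 + 7/18 + 11/18 + 1 = 17/6 ≈ 2.833 bits/symbol.

2.833 bits/symbol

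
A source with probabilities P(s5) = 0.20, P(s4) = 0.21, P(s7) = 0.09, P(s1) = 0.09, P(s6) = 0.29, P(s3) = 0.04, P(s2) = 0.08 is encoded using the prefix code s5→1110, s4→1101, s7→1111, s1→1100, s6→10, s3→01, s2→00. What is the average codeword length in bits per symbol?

3.18 bits/symbol

L̄ = Σ pᵢ·ℓᵢ = 0.20·4 + 0.21·4 + 0.09·4 + 0.09·4 + 0.29·2 + 0.04·2 + 0.08·2 = 3.18 bits/symbol.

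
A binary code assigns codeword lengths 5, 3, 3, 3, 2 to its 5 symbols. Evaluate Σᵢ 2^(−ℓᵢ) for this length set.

With common denominator 2^5 = 32: Σ 2^(−ℓᵢ) = 1/32 + 4/32 + 4/32 + 4/32 + 8/32 = 21/32 = 0.65625.

0.65625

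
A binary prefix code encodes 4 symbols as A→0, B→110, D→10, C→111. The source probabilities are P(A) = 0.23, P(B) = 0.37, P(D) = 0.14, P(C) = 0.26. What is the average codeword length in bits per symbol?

L̄ = Σ pᵢ·ℓᵢ = 0.23·1 + 0.37·3 + 0.14·2 + 0.26·3 = 2.4 bits/symbol.

2.4 bits/symbol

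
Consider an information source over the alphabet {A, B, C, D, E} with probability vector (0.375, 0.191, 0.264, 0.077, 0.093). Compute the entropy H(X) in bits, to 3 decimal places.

H = −Σ pᵢ log₂ pᵢ.
−0.375·log₂(0.375) = 0.5306
−0.191·log₂(0.191) = 0.4562
−0.264·log₂(0.264) = 0.5072
−0.077·log₂(0.077) = 0.2848
−0.093·log₂(0.093) = 0.3187
Sum ≈ 2.0976 → 2.098 bits.

2.098 bits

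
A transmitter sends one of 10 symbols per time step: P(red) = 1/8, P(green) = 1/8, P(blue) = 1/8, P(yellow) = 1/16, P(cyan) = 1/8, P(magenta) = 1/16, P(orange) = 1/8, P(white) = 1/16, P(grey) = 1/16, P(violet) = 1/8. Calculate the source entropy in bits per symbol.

Each probability is a power of 1/2, so log₂(1/p) is an integer.
H = Σ p·log₂(1/p) = 1/8·3 + 1/8·3 + 1/8·3 + 1/16·4 + 1/8·3 + 1/16·4 + 1/8·3 + 1/16·4 + 1/16·4 + 1/8·3 = 3.25 bits.

3.25 bits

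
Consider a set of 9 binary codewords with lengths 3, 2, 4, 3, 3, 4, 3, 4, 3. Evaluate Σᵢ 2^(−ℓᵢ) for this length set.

1.0625

With common denominator 2^4 = 16: Σ 2^(−ℓᵢ) = 2/16 + 4/16 + 1/16 + 2/16 + 2/16 + 1/16 + 2/16 + 1/16 + 2/16 = 17/16 = 1.0625.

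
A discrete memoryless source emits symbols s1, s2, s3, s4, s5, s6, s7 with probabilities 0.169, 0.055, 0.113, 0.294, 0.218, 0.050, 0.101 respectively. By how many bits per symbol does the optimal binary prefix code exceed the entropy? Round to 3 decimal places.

0.025 bits

Entropy H = −Σ p log₂ p ≈ 2.5675 bits.
Huffman merges: 1/20+11/200→21/200; 101/1000+21/200→103/500; 113/1000+169/1000→141/500; 103/500+109/500→53/125; 141/500+147/500→72/125; 53/125+72/125→1. L = 2593/1000 ≈ 2.5930.
L − H = 2.5930 − 2.5675 = 0.025 bits.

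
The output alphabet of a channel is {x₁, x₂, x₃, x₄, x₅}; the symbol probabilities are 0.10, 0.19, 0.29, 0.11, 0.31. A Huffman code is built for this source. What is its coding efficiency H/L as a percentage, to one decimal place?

98.6%

Entropy H = −Σ p log₂ p ≈ 2.1794 bits.
Huffman merges: 1/10+11/100→21/100; 19/100+21/100→2/5; 29/100+31/100→3/5; 2/5+3/5→1. L = 221/100 ≈ 2.2100.
Efficiency = H/L = 2.1794/2.2100 = 98.6%.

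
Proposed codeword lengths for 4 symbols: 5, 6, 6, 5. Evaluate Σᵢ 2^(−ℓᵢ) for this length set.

0.09375

With common denominator 2^6 = 64: Σ 2^(−ℓᵢ) = 2/64 + 1/64 + 1/64 + 2/64 = 6/64 = 0.09375.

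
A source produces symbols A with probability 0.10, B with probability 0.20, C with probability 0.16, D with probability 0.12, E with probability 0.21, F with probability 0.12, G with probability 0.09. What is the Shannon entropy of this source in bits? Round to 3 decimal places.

2.739 bits

H = −Σ pᵢ log₂ pᵢ.
−0.10·log₂(0.10) = 0.3322
−0.20·log₂(0.20) = 0.4644
−0.16·log₂(0.16) = 0.4230
−0.12·log₂(0.12) = 0.3671
−0.21·log₂(0.21) = 0.4728
−0.12·log₂(0.12) = 0.3671
−0.09·log₂(0.09) = 0.3127
Sum ≈ 2.7392 → 2.739 bits.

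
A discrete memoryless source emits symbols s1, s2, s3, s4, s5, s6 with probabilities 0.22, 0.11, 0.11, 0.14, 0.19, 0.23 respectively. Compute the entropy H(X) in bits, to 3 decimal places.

H = −Σ pᵢ log₂ pᵢ.
−0.22·log₂(0.22) = 0.4806
−0.11·log₂(0.11) = 0.3503
−0.11·log₂(0.11) = 0.3503
−0.14·log₂(0.14) = 0.3971
−0.19·log₂(0.19) = 0.4552
−0.23·log₂(0.23) = 0.4877
Sum ≈ 2.5212 → 2.521 bits.

2.521 bits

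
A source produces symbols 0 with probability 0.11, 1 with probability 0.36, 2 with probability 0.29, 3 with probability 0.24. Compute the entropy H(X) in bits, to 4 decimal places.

H = −Σ pᵢ log₂ pᵢ.
−0.11·log₂(0.11) = 0.3503
−0.36·log₂(0.36) = 0.5306
−0.29·log₂(0.29) = 0.5179
−0.24·log₂(0.24) = 0.4941
Sum ≈ 1.8929 → 1.8929 bits.

1.8929 bits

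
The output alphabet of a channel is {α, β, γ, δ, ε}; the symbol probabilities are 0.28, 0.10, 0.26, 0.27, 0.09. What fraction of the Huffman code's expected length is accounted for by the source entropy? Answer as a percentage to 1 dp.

99.3%

Entropy H = −Σ p log₂ p ≈ 2.1744 bits.
Huffman merges: 9/100+1/10→19/100; 19/100+13/50→9/20; 27/100+7/25→11/20; 9/20+11/20→1. L = 219/100 ≈ 2.1900.
Efficiency = H/L = 2.1744/2.1900 = 99.3%.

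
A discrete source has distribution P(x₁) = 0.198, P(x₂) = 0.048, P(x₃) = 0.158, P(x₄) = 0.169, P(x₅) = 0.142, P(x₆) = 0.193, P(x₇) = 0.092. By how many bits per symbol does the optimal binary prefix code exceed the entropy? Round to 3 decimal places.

0.047 bits

Entropy H = −Σ p log₂ p ≈ 2.7016 bits.
Huffman merges: 6/125+23/250→7/50; 7/50+71/500→141/500; 79/500+169/1000→327/1000; 193/1000+99/500→391/1000; 141/500+327/1000→609/1000; 391/1000+609/1000→1. L = 2749/1000 ≈ 2.7490.
L − H = 2.7490 − 2.7016 = 0.047 bits.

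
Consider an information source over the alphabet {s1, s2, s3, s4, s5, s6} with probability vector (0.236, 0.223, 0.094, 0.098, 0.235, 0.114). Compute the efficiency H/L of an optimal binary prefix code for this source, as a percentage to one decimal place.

Entropy H = −Σ p log₂ p ≈ 2.4716 bits.
Huffman merges: 47/500+49/500→24/125; 57/500+24/125→153/500; 223/1000+47/200→229/500; 59/250+153/500→271/500; 229/500+271/500→1. L = 1249/500 ≈ 2.4980.
Efficiency = H/L = 2.4716/2.4980 = 98.9%.

98.9%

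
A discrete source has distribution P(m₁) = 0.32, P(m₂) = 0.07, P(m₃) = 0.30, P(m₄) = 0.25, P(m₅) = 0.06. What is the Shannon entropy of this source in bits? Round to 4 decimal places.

2.0592 bits

H = −Σ pᵢ log₂ pᵢ.
−0.32·log₂(0.32) = 0.5260
−0.07·log₂(0.07) = 0.2686
−0.30·log₂(0.30) = 0.5211
−0.25·log₂(0.25) = 0.5000
−0.06·log₂(0.06) = 0.2435
Sum ≈ 2.0592 → 2.0592 bits.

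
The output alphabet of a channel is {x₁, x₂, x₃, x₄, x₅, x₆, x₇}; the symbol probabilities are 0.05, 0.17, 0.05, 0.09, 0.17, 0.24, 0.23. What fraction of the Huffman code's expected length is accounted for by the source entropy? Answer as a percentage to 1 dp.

Entropy H = −Σ p log₂ p ≈ 2.5958 bits.
Huffman merges: 1/20+1/20→1/10; 9/100+1/10→19/100; 17/100+17/100→17/50; 19/100+23/100→21/50; 6/25+17/50→29/50; 21/50+29/50→1. L = 263/100 ≈ 2.6300.
Efficiency = H/L = 2.5958/2.6300 = 98.7%.

98.7%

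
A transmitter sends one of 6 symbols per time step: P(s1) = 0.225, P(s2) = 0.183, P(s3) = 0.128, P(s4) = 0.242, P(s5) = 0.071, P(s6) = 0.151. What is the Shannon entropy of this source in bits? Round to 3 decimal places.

H = −Σ pᵢ log₂ pᵢ.
−0.225·log₂(0.225) = 0.4842
−0.183·log₂(0.183) = 0.4484
−0.128·log₂(0.128) = 0.3796
−0.242·log₂(0.242) = 0.4954
−0.071·log₂(0.071) = 0.2709
−0.151·log₂(0.151) = 0.4118
Sum ≈ 2.4903 → 2.490 bits.

2.490 bits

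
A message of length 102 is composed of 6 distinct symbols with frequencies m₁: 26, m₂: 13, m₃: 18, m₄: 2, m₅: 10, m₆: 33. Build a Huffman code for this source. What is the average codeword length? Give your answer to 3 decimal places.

Probabilities are the counts divided by 102.
Repeatedly combine the two least-probable nodes; the expected code length is the sum of the merged weights.
merge 1/51 + 5/51 → 2/17
merge 2/17 + 13/102 → 25/102
merge 3/17 + 25/102 → 43/102
merge 13/51 + 11/34 → 59/102
merge 43/102 + 59/102 → 1
L = 2/17 + 25/102 + 43/102 + 59/102 + 1 = 241/102 ≈ 2.363 bits/symbol.

2.363 bits/symbol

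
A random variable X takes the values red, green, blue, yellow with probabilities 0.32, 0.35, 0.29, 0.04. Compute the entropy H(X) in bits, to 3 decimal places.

1.760 bits

H = −Σ pᵢ log₂ pᵢ.
−0.32·log₂(0.32) = 0.5260
−0.35·log₂(0.35) = 0.5301
−0.29·log₂(0.29) = 0.5179
−0.04·log₂(0.04) = 0.1858
Sum ≈ 1.7598 → 1.760 bits.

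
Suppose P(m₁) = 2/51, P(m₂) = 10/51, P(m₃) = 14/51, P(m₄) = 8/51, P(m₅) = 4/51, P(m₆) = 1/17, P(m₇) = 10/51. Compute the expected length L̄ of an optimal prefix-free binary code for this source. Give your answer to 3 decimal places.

Repeatedly combine the two least-probable nodes; the expected code length is the sum of the merged weights.
merge 2/51 + 1/17 → 5/51
merge 4/51 + 5/51 → 3/17
merge 8/51 + 3/17 → 1/3
merge 10/51 + 10/51 → 20/51
merge 14/51 + 1/3 → 31/51
merge 20/51 + 31/51 → 1
L = 5/51 + 3/17 + 1/3 + 20/51 + 31/51 + 1 = 133/51 ≈ 2.608 bits/symbol.

2.608 bits/symbol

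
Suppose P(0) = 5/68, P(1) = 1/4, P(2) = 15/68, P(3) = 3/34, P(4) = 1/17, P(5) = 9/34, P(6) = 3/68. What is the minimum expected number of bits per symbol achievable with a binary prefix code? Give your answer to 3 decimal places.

2.529 bits/symbol

Repeatedly combine the two least-probable nodes; the expected code length is the sum of the merged weights.
merge 3/68 + 1/17 → 7/68
merge 5/68 + 3/34 → 11/68
merge 7/68 + 11/68 → 9/34
merge 15/68 + 1/4 → 8/17
merge 9/34 + 9/34 → 9/17
merge 8/17 + 9/17 → 1
L = 7/68 + 11/68 + 9/34 + 8/17 + 9/17 + 1 = 43/17 ≈ 2.529 bits/symbol.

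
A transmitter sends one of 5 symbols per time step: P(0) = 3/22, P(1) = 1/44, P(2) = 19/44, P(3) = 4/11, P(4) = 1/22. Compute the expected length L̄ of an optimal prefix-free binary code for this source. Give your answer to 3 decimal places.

1.841 bits/symbol

Repeatedly combine the two least-probable nodes; the expected code length is the sum of the merged weights.
merge 1/44 + 1/22 → 3/44
merge 3/44 + 3/22 → 9/44
merge 9/44 + 4/11 → 25/44
merge 19/44 + 25/44 → 1
L = 3/44 + 9/44 + 25/44 + 1 = 81/44 ≈ 1.841 bits/symbol.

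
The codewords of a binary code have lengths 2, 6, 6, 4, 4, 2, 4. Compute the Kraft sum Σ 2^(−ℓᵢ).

With common denominator 2^6 = 64: Σ 2^(−ℓᵢ) = 16/64 + 1/64 + 1/64 + 4/64 + 4/64 + 16/64 + 4/64 = 46/64 = 0.71875.

0.71875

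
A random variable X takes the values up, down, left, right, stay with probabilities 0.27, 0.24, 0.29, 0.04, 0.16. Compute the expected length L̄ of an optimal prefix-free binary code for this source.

2.2 bits/symbol

Repeatedly combine the two least-probable nodes; the expected code length is the sum of the merged weights.
merge 1/25 + 4/25 → 1/5
merge 1/5 + 6/25 → 11/25
merge 27/100 + 29/100 → 14/25
merge 11/25 + 14/25 → 1
L = 1/5 + 11/25 + 14/25 + 1 = 11/5 = 2.2 bits/symbol.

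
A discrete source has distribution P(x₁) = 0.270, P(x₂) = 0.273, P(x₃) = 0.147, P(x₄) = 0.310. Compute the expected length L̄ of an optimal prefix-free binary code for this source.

2 bits/symbol

Repeatedly combine the two least-probable nodes; the expected code length is the sum of the merged weights.
merge 147/1000 + 27/100 → 417/1000
merge 273/1000 + 31/100 → 583/1000
merge 417/1000 + 583/1000 → 1
L = 417/1000 + 583/1000 + 1 = 2 bits/symbol.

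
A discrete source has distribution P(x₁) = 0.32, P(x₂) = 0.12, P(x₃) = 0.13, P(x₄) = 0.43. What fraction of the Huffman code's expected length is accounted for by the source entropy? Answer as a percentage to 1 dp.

Entropy H = −Σ p log₂ p ≈ 1.7993 bits.
Huffman merges: 3/25+13/100→1/4; 1/4+8/25→57/100; 43/100+57/100→1. L = 91/50 ≈ 1.8200.
Efficiency = H/L = 1.7993/1.8200 = 98.9%.

98.9%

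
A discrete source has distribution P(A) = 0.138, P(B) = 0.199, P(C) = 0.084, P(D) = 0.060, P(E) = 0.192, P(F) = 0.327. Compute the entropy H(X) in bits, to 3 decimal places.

2.386 bits

H = −Σ pᵢ log₂ pᵢ.
−0.138·log₂(0.138) = 0.3943
−0.199·log₂(0.199) = 0.4635
−0.084·log₂(0.084) = 0.3002
−0.060·log₂(0.060) = 0.2435
−0.192·log₂(0.192) = 0.4571
−0.327·log₂(0.327) = 0.5273
Sum ≈ 2.3860 → 2.386 bits.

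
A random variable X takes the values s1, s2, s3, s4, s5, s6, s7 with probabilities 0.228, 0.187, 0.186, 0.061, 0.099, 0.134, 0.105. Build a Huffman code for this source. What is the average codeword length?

2.745 bits/symbol

Repeatedly combine the two least-probable nodes; the expected code length is the sum of the merged weights.
merge 61/1000 + 99/1000 → 4/25
merge 21/200 + 67/500 → 239/1000
merge 4/25 + 93/500 → 173/500
merge 187/1000 + 57/250 → 83/200
merge 239/1000 + 173/500 → 117/200
merge 83/200 + 117/200 → 1
L = 4/25 + 239/1000 + 173/500 + 83/200 + 117/200 + 1 = 549/200 = 2.745 bits/symbol.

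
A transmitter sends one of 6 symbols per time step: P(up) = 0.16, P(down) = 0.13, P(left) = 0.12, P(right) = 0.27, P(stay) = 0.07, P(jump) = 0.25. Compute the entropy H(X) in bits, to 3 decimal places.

2.451 bits

H = −Σ pᵢ log₂ pᵢ.
−0.16·log₂(0.16) = 0.4230
−0.13·log₂(0.13) = 0.3826
−0.12·log₂(0.12) = 0.3671
−0.27·log₂(0.27) = 0.5100
−0.07·log₂(0.07) = 0.2686
−0.25·log₂(0.25) = 0.5000
Sum ≈ 2.4513 → 2.451 bits.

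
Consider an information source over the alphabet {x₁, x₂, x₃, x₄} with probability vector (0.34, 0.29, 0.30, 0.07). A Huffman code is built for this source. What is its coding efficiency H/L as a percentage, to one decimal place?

91.8%

Entropy H = −Σ p log₂ p ≈ 1.8367 bits.
Huffman merges: 7/100+29/100→9/25; 3/10+17/50→16/25; 9/25+16/25→1. L = 2 ≈ 2.0000.
Efficiency = H/L = 1.8367/2.0000 = 91.8%.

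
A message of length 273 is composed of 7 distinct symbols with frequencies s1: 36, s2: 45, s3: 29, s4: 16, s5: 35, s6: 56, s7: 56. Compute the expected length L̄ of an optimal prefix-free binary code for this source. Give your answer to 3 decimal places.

Probabilities are the counts divided by 273.
Repeatedly combine the two least-probable nodes; the expected code length is the sum of the merged weights.
merge 16/273 + 29/273 → 15/91
merge 5/39 + 12/91 → 71/273
merge 15/91 + 15/91 → 30/91
merge 8/39 + 8/39 → 16/39
merge 71/273 + 30/91 → 23/39
merge 16/39 + 23/39 → 1
L = 15/91 + 71/273 + 30/91 + 16/39 + 23/39 + 1 = 752/273 ≈ 2.755 bits/symbol.

2.755 bits/symbol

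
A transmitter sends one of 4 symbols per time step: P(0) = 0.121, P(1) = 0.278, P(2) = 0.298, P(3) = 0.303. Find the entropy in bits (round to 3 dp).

1.925 bits

H = −Σ pᵢ log₂ pᵢ.
−0.121·log₂(0.121) = 0.3687
−0.278·log₂(0.278) = 0.5134
−0.298·log₂(0.298) = 0.5205
−0.303·log₂(0.303) = 0.5220
Sum ≈ 1.9245 → 1.925 bits.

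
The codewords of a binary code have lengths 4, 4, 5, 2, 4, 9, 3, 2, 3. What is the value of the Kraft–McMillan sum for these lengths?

0.970703125

With common denominator 2^9 = 512: Σ 2^(−ℓᵢ) = 32/512 + 32/512 + 16/512 + 128/512 + 32/512 + 1/512 + 64/512 + 128/512 + 64/512 = 497/512 = 0.970703125.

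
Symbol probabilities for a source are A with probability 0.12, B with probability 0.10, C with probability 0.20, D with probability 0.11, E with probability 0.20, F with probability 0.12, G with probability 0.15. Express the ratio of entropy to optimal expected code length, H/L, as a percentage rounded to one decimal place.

98.4%

Entropy H = −Σ p log₂ p ≈ 2.7559 bits.
Huffman merges: 1/10+11/100→21/100; 3/25+3/25→6/25; 3/20+1/5→7/20; 1/5+21/100→41/100; 6/25+7/20→59/100; 41/100+59/100→1. L = 14/5 ≈ 2.8000.
Efficiency = H/L = 2.7559/2.8000 = 98.4%.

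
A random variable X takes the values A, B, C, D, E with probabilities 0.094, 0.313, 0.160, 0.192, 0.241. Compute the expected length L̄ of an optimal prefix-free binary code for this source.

2.254 bits/symbol

Repeatedly combine the two least-probable nodes; the expected code length is the sum of the merged weights.
merge 47/500 + 4/25 → 127/500
merge 24/125 + 241/1000 → 433/1000
merge 127/500 + 313/1000 → 567/1000
merge 433/1000 + 567/1000 → 1
L = 127/500 + 433/1000 + 567/1000 + 1 = 1127/500 = 2.254 bits/symbol.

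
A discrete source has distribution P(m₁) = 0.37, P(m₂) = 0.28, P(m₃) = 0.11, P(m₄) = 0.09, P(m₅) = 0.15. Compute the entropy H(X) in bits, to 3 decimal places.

H = −Σ pᵢ log₂ pᵢ.
−0.37·log₂(0.37) = 0.5307
−0.28·log₂(0.28) = 0.5142
−0.11·log₂(0.11) = 0.3503
−0.09·log₂(0.09) = 0.3127
−0.15·log₂(0.15) = 0.4105
Sum ≈ 2.1184 → 2.118 bits.

2.118 bits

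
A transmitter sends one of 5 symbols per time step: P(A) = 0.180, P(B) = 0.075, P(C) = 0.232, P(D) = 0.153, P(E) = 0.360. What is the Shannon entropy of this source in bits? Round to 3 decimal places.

H = −Σ pᵢ log₂ pᵢ.
−0.180·log₂(0.180) = 0.4453
−0.075·log₂(0.075) = 0.2803
−0.232·log₂(0.232) = 0.4890
−0.153·log₂(0.153) = 0.4144
−0.360·log₂(0.360) = 0.5306
Sum ≈ 2.1596 → 2.160 bits.

2.160 bits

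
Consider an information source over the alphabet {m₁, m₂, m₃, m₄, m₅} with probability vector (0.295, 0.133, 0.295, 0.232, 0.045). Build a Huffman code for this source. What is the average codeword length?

Repeatedly combine the two least-probable nodes; the expected code length is the sum of the merged weights.
merge 9/200 + 133/1000 → 89/500
merge 89/500 + 29/125 → 41/100
merge 59/200 + 59/200 → 59/100
merge 41/100 + 59/100 → 1
L = 89/500 + 41/100 + 59/100 + 1 = 1089/500 = 2.178 bits/symbol.

2.178 bits/symbol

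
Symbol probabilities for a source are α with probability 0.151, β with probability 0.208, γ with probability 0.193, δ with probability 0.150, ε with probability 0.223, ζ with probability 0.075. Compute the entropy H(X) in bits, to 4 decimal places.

2.5147 bits

H = −Σ pᵢ log₂ pᵢ.
−0.151·log₂(0.151) = 0.4118
−0.208·log₂(0.208) = 0.4712
−0.193·log₂(0.193) = 0.4581
−0.150·log₂(0.150) = 0.4105
−0.223·log₂(0.223) = 0.4828
−0.075·log₂(0.075) = 0.2803
Sum ≈ 2.5147 → 2.5147 bits.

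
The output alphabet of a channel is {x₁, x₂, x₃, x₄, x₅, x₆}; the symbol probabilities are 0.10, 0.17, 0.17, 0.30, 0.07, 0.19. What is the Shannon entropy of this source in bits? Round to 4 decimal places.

H = −Σ pᵢ log₂ pᵢ.
−0.10·log₂(0.10) = 0.3322
−0.17·log₂(0.17) = 0.4346
−0.17·log₂(0.17) = 0.4346
−0.30·log₂(0.30) = 0.5211
−0.07·log₂(0.07) = 0.2686
−0.19·log₂(0.19) = 0.4552
Sum ≈ 2.4462 → 2.4462 bits.

2.4462 bits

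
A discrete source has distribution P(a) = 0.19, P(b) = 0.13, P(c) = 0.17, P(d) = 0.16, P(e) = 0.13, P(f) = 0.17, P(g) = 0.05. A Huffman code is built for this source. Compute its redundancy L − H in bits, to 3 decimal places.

0.081 bits

Entropy H = −Σ p log₂ p ≈ 2.7288 bits.
Huffman merges: 1/20+13/100→9/50; 13/100+4/25→29/100; 17/100+17/100→17/50; 9/50+19/100→37/100; 29/100+17/50→63/100; 37/100+63/100→1. L = 281/100 ≈ 2.8100.
L − H = 2.8100 − 2.7288 = 0.081 bits.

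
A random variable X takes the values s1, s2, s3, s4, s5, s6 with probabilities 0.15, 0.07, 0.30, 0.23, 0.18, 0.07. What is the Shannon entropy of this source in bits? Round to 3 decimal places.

2.402 bits

H = −Σ pᵢ log₂ pᵢ.
−0.15·log₂(0.15) = 0.4105
−0.07·log₂(0.07) = 0.2686
−0.30·log₂(0.30) = 0.5211
−0.23·log₂(0.23) = 0.4877
−0.18·log₂(0.18) = 0.4453
−0.07·log₂(0.07) = 0.2686
Sum ≈ 2.4017 → 2.402 bits.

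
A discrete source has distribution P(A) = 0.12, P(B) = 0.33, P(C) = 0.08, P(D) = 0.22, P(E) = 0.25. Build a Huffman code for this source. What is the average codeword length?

2.2 bits/symbol

Repeatedly combine the two least-probable nodes; the expected code length is the sum of the merged weights.
merge 2/25 + 3/25 → 1/5
merge 1/5 + 11/50 → 21/50
merge 1/4 + 33/100 → 29/50
merge 21/50 + 29/50 → 1
L = 1/5 + 21/50 + 29/50 + 1 = 11/5 = 2.2 bits/symbol.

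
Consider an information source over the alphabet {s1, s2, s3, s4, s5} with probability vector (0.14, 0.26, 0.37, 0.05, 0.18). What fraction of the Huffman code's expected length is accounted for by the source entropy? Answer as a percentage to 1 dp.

Entropy H = −Σ p log₂ p ≈ 2.0945 bits.
Huffman merges: 1/20+7/50→19/100; 9/50+19/100→37/100; 13/50+37/100→63/100; 37/100+63/100→1. L = 219/100 ≈ 2.1900.
Efficiency = H/L = 2.0945/2.1900 = 95.6%.

95.6%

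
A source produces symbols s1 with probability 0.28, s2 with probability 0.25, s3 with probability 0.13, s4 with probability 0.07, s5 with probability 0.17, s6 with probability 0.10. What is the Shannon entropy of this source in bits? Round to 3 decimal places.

H = −Σ pᵢ log₂ pᵢ.
−0.28·log₂(0.28) = 0.5142
−0.25·log₂(0.25) = 0.5000
−0.13·log₂(0.13) = 0.3826
−0.07·log₂(0.07) = 0.2686
−0.17·log₂(0.17) = 0.4346
−0.10·log₂(0.10) = 0.3322
Sum ≈ 2.4322 → 2.432 bits.

2.432 bits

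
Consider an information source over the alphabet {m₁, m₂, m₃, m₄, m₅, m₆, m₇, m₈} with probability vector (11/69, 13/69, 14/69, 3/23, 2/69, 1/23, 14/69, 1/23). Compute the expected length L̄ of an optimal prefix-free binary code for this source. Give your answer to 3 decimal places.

Repeatedly combine the two least-probable nodes; the expected code length is the sum of the merged weights.
merge 2/69 + 1/23 → 5/69
merge 1/23 + 5/69 → 8/69
merge 8/69 + 3/23 → 17/69
merge 11/69 + 13/69 → 8/23
merge 14/69 + 14/69 → 28/69
merge 17/69 + 8/23 → 41/69
merge 28/69 + 41/69 → 1
L = 5/69 + 8/69 + 17/69 + 8/23 + 28/69 + 41/69 + 1 = 64/23 ≈ 2.783 bits/symbol.

2.783 bits/symbol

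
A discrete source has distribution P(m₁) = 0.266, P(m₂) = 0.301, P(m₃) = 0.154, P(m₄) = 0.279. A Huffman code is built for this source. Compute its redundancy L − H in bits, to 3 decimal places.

0.041 bits

Entropy H = −Σ p log₂ p ≈ 1.9590 bits.
Huffman merges: 77/500+133/500→21/50; 279/1000+301/1000→29/50; 21/50+29/50→1. L = 2 ≈ 2.0000.
L − H = 2.0000 − 1.9590 = 0.041 bits.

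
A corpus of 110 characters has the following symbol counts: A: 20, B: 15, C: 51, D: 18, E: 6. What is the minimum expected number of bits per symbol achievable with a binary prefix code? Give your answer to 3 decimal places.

Probabilities are the counts divided by 110.
Repeatedly combine the two least-probable nodes; the expected code length is the sum of the merged weights.
merge 3/55 + 3/22 → 21/110
merge 9/55 + 2/11 → 19/55
merge 21/110 + 19/55 → 59/110
merge 51/110 + 59/110 → 1
L = 21/110 + 19/55 + 59/110 + 1 = 114/55 ≈ 2.073 bits/symbol.

2.073 bits/symbol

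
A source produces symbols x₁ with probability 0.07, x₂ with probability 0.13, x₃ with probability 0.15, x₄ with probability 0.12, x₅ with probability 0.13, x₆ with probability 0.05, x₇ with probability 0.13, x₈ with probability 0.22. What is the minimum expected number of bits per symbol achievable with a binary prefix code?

Repeatedly combine the two least-probable nodes; the expected code length is the sum of the merged weights.
merge 1/20 + 7/100 → 3/25
merge 3/25 + 3/25 → 6/25
merge 13/100 + 13/100 → 13/50
merge 13/100 + 3/20 → 7/25
merge 11/50 + 6/25 → 23/50
merge 13/50 + 7/25 → 27/50
merge 23/50 + 27/50 → 1
L = 3/25 + 6/25 + 13/50 + 7/25 + 23/50 + 27/50 + 1 = 29/10 = 2.9 bits/symbol.

2.9 bits/symbol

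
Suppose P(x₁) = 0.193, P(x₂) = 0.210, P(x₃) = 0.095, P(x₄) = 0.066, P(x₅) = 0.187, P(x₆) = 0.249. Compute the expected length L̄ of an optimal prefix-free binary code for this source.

Repeatedly combine the two least-probable nodes; the expected code length is the sum of the merged weights.
merge 33/500 + 19/200 → 161/1000
merge 161/1000 + 187/1000 → 87/250
merge 193/1000 + 21/100 → 403/1000
merge 249/1000 + 87/250 → 597/1000
merge 403/1000 + 597/1000 → 1
L = 161/1000 + 87/250 + 403/1000 + 597/1000 + 1 = 2509/1000 = 2.509 bits/symbol.

2.509 bits/symbol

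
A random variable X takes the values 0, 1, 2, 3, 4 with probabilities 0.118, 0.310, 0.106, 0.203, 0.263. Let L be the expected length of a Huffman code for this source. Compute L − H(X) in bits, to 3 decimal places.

Entropy H = −Σ p log₂ p ≈ 2.2046 bits.
Huffman merges: 53/500+59/500→28/125; 203/1000+28/125→427/1000; 263/1000+31/100→573/1000; 427/1000+573/1000→1. L = 278/125 ≈ 2.2240.
L − H = 2.2240 − 2.2046 = 0.019 bits.

0.019 bits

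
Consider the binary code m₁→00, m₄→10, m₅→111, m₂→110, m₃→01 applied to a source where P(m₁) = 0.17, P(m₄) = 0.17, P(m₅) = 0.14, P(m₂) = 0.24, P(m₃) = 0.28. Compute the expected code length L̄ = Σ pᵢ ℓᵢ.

2.38 bits/symbol

L̄ = Σ pᵢ·ℓᵢ = 0.17·2 + 0.17·2 + 0.14·3 + 0.24·3 + 0.28·2 = 2.38 bits/symbol.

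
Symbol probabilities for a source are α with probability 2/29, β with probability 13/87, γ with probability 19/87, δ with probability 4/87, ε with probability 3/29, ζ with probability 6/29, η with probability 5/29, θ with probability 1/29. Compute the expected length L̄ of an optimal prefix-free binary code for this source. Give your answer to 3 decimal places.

2.805 bits/symbol

Repeatedly combine the two least-probable nodes; the expected code length is the sum of the merged weights.
merge 1/29 + 4/87 → 7/87
merge 2/29 + 7/87 → 13/87
merge 3/29 + 13/87 → 22/87
merge 13/87 + 5/29 → 28/87
merge 6/29 + 19/87 → 37/87
merge 22/87 + 28/87 → 50/87
merge 37/87 + 50/87 → 1
L = 7/87 + 13/87 + 22/87 + 28/87 + 37/87 + 50/87 + 1 = 244/87 ≈ 2.805 bits/symbol.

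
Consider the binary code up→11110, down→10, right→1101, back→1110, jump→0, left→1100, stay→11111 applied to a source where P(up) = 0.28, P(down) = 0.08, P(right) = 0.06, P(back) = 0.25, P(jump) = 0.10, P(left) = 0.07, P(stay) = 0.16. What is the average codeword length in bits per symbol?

L̄ = Σ pᵢ·ℓᵢ = 0.28·5 + 0.08·2 + 0.06·4 + 0.25·4 + 0.10·1 + 0.07·4 + 0.16·5 = 3.98 bits/symbol.

3.98 bits/symbol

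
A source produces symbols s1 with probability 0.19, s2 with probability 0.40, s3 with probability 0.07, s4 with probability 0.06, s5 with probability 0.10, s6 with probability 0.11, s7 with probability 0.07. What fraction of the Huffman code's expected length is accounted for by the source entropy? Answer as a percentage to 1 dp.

Entropy H = −Σ p log₂ p ≈ 2.4471 bits.
Huffman merges: 3/50+7/100→13/100; 7/100+1/10→17/100; 11/100+13/100→6/25; 17/100+19/100→9/25; 6/25+9/25→3/5; 2/5+3/5→1. L = 5/2 ≈ 2.5000.
Efficiency = H/L = 2.4471/2.5000 = 97.9%.

97.9%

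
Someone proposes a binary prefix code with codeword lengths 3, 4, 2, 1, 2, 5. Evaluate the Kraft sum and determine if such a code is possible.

With common denominator 2^5 = 32: Σ 2^(−ℓᵢ) = 4/32 + 2/32 + 8/32 + 16/32 + 8/32 + 1/32 = 39/32 = 1.21875.
Kraft's inequality requires Σ ≤ 1; here Σ = 1.21875 > 1, so no such prefix code exists.

1.21875; no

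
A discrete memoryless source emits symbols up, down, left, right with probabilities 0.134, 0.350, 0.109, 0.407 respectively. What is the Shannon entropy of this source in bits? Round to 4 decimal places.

1.7950 bits

H = −Σ pᵢ log₂ pᵢ.
−0.134·log₂(0.134) = 0.3886
−0.350·log₂(0.350) = 0.5301
−0.109·log₂(0.109) = 0.3485
−0.407·log₂(0.407) = 0.5278
Sum ≈ 1.7950 → 1.7950 bits.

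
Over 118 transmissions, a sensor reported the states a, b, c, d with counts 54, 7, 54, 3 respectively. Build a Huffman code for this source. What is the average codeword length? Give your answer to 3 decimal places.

Probabilities are the counts divided by 118.
Repeatedly combine the two least-probable nodes; the expected code length is the sum of the merged weights.
merge 3/118 + 7/118 → 5/59
merge 5/59 + 27/59 → 32/59
merge 27/59 + 32/59 → 1
L = 5/59 + 32/59 + 1 = 96/59 ≈ 1.627 bits/symbol.

1.627 bits/symbol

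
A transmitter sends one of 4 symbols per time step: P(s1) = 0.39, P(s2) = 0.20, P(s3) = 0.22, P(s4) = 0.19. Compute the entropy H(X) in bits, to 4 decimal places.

1.9300 bits

H = −Σ pᵢ log₂ pᵢ.
−0.39·log₂(0.39) = 0.5298
−0.20·log₂(0.20) = 0.4644
−0.22·log₂(0.22) = 0.4806
−0.19·log₂(0.19) = 0.4552
Sum ≈ 1.9300 → 1.9300 bits.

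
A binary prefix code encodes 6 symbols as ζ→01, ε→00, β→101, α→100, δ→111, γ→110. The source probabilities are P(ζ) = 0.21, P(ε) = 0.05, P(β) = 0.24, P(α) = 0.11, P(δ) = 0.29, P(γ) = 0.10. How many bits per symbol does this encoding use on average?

2.74 bits/symbol

L̄ = Σ pᵢ·ℓᵢ = 0.21·2 + 0.05·2 + 0.24·3 + 0.11·3 + 0.29·3 + 0.10·3 = 2.74 bits/symbol.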